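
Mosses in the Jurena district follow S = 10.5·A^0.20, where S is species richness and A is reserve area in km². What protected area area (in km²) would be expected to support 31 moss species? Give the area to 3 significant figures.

224 km²

31 = 10.5 × A^0.2  ⇒  A^0.2 = 31/10.5 = 2.952
ln A = ln(2.952) / 0.2 = 1.0826 / 0.2 = 5.4131
A = e^5.4131 ≈ 224.3 km²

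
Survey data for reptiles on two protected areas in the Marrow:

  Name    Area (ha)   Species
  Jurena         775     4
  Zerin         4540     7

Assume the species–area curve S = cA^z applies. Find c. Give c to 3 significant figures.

0.487

z = ln(S₂/S₁) / ln(A₂/A₁) = ln(7/4) / ln(4540/775) = 0.5596 / 1.7678 = 0.3166
c = S₁ / A₁^z = 4 / 775^0.3166 = 4 / 8.215 = 0.4869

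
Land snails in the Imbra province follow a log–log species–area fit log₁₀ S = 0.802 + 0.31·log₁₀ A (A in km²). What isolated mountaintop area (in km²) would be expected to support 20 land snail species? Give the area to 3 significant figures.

20 = 6.339 × A^0.31  ⇒  A^0.31 = 20/6.339 = 3.155
ln A = ln(3.155) / 0.31 = 1.1491 / 0.31 = 3.7066
A = e^3.7066 ≈ 40.72 km²

40.7 km²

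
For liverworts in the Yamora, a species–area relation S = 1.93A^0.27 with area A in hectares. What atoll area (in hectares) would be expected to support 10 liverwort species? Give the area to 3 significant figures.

443 hectares

10 = 1.93 × A^0.27  ⇒  A^0.27 = 10/1.93 = 5.181
ln A = ln(5.181) / 0.27 = 1.6451 / 0.27 = 6.0928
A = e^6.0928 ≈ 442.7 hectares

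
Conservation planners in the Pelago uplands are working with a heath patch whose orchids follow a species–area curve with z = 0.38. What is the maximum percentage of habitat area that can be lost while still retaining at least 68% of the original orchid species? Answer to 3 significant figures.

63.8%

Need (A_new/A_old)^0.38 = 0.68, so A_new/A_old = 0.68^(1/0.38) = 0.68^2.632
ln(A_new/A_old) = ln 0.68 / 0.38 = -0.3857 / 0.38 = -1.0149
A_new/A_old = e^-1.0149 ≈ 0.3624
Fraction that can be lost = 1 − 0.3624 = 0.6376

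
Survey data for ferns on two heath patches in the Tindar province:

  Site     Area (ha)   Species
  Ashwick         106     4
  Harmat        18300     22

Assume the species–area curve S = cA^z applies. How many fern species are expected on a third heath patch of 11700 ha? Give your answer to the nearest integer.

z = ln(22/4) / ln(18300/106) = 1.7047 / 5.1512 = 0.3309
c = 4 / 106^0.3309 = 4 / 4.68 = 0.8547
S₃ = 0.8547 × 11700^0.3309 = 0.8547 × 22.2 ≈ 18.97

19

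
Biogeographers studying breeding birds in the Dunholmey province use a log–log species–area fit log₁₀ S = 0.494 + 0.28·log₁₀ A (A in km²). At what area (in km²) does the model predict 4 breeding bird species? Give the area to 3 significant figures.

4 = 3.119 × A^0.28  ⇒  A^0.28 = 4/3.119 = 1.283
ln A = ln(1.283) / 0.28 = 0.2488 / 0.28 = 0.8886
A = e^0.8886 ≈ 2.432 km²

2.43 km²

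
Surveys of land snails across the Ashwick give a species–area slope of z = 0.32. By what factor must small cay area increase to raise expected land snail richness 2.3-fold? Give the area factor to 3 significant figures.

13.5

(A₂/A₁)^0.32 = 2.3, so A₂/A₁ = 2.3^(1/0.32) = 2.3^3.125
ln(A₂/A₁) = ln 2.3 / 0.32 = 0.8329 / 0.32 = 2.6028
A₂/A₁ = e^2.6028 ≈ 13.5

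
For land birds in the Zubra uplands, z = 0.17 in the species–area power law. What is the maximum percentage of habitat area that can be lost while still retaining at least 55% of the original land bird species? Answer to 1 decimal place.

97.0%

Need (A_new/A_old)^0.17 = 0.55, so A_new/A_old = 0.55^(1/0.17) = 0.55^5.882
ln(A_new/A_old) = ln 0.55 / 0.17 = -0.5978 / 0.17 = -3.5167
A_new/A_old = e^-3.5167 ≈ 0.0297
Fraction that can be lost = 1 − 0.0297 = 0.9703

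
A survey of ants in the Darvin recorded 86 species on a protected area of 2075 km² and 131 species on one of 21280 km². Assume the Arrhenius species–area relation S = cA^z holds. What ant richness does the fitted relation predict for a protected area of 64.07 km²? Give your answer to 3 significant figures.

45.9

z = ln(131/86) / ln(21280/2075) = 0.4209 / 2.3278 = 0.1808
c = 86 / 2075^0.1808 = 86 / 3.978 = 21.62
S₃ = 21.62 × 64.07^0.1808 = 21.62 × 2.121 ≈ 45.86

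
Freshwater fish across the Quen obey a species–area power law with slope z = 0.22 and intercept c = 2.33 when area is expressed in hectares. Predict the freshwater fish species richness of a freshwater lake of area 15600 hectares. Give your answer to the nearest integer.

19 species

S = 2.33 × 15600^0.22
ln S = ln 2.33 + 0.22 × ln 15600 = 0.8459 + 0.22 × 9.6550 = 2.9700
S = e^2.9700 ≈ 19.49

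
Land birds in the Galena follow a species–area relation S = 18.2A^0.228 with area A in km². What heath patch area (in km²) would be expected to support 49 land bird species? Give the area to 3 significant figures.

49 = 18.2 × A^0.228  ⇒  A^0.228 = 49/18.2 = 2.692
ln A = ln(2.692) / 0.228 = 0.9904 / 0.228 = 4.3439
A = e^4.3439 ≈ 77 km²

77.0 km²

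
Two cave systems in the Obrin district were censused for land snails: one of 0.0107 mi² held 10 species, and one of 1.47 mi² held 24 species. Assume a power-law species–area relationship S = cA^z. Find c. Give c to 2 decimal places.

z = ln(S₂/S₁) / ln(A₂/A₁) = ln(24/10) / ln(1.47/0.0107) = 0.8755 / 4.9228 = 0.1778
c = S₁ / A₁^z = 10 / 0.0107^0.1778 = 10 / 0.4462 = 22.41

22.41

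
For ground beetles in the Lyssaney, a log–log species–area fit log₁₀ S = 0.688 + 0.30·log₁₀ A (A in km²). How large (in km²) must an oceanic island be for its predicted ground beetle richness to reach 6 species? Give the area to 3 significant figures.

2.00 km²

6 = 4.875 × A^0.3  ⇒  A^0.3 = 6/4.875 = 1.231
ln A = ln(1.231) / 0.3 = 0.2076 / 0.3 = 0.6919
A = e^0.6919 ≈ 1.998 km²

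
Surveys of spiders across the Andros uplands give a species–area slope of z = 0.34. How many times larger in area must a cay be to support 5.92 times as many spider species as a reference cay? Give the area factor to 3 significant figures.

(A₂/A₁)^0.34 = 5.92, so A₂/A₁ = 5.92^(1/0.34) = 5.92^2.941
ln(A₂/A₁) = ln 5.92 / 0.34 = 1.7783 / 0.34 = 5.2304
A₂/A₁ = e^5.2304 ≈ 186.9

187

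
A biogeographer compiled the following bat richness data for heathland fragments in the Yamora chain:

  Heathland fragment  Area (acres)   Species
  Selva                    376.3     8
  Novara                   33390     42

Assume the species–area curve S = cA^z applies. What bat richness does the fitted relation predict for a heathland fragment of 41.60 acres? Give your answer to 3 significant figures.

3.54

z = ln(42/8) / ln(33390/376.3) = 1.6582 / 4.4856 = 0.3697
c = 8 / 376.3^0.3697 = 8 / 8.956 = 0.8933
S₃ = 0.8933 × 41.6^0.3697 = 0.8933 × 3.968 ≈ 3.544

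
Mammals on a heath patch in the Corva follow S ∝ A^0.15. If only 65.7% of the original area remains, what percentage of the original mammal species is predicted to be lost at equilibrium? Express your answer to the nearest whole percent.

6%

S_new/S_old = (A_new/A_old)^z = 0.657^0.15
= exp(0.15 × ln 0.657) = exp(0.15 × -0.4201) = exp(-0.0630) ≈ 0.9389
Fraction lost = 1 − 0.9389 = 0.06107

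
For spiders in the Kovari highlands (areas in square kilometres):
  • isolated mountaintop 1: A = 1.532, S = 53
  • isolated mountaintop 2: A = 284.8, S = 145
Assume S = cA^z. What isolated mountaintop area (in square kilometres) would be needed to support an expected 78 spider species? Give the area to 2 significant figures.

z = ln(145/53) / ln(284.8/1.532) = 1.0064 / 5.2252 = 0.1926
c = 53 / 1.532^0.1926 = 53 / 1.086 = 48.82
A = (78/48.82)^(1/0.1926) ⇒ ln A = ln(1.598)/0.1926 = 2.4328
A = e^2.4328 ≈ 11.39 square kilometres

11 square kilometres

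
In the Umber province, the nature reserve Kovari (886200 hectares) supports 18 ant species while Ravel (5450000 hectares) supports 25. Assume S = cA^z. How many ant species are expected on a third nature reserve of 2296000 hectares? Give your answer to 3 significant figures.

21.4

z = ln(25/18) / ln(5450000/886200) = 0.3285 / 1.8164 = 0.1809
c = 18 / 886200^0.1809 = 18 / 11.9 = 1.512
S₃ = 1.512 × 2296000^0.1809 = 1.512 × 14.14 ≈ 21.38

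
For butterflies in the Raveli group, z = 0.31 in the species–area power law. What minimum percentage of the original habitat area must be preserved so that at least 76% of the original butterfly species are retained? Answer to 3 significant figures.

41.3%

Need (A_new/A_old)^0.31 = 0.76, so A_new/A_old = 0.76^(1/0.31) = 0.76^3.226
ln(A_new/A_old) = ln 0.76 / 0.31 = -0.2744 / 0.31 = -0.8853
A_new/A_old = e^-0.8853 ≈ 0.4126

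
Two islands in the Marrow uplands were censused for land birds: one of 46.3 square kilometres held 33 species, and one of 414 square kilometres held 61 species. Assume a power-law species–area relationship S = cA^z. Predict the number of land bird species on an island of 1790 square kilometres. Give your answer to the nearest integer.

z = ln(61/33) / ln(414/46.3) = 0.6144 / 2.1907 = 0.2804
c = 33 / 46.3^0.2804 = 33 / 2.932 = 11.26
S₃ = 11.26 × 1790^0.2804 = 11.26 × 8.17 ≈ 91.97

92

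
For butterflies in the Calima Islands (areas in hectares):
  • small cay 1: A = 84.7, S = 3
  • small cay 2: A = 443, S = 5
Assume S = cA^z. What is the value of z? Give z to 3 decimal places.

0.309

Taking logs: ln S = ln c + z ln A, so z = (ln S₂ − ln S₁)/(ln A₂ − ln A₁).
z = ln(5/3) / ln(443/84.7) = ln(1.667) / ln(5.23) = 0.5108 / 1.6545 = 0.3088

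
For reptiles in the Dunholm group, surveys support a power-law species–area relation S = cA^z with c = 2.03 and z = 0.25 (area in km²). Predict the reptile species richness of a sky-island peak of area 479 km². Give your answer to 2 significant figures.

9.5

S = 2.03 × 479^0.25
ln S = ln 2.03 + 0.25 × ln 479 = 0.7080 + 0.25 × 6.1717 = 2.2510
S = e^2.2510 ≈ 9.497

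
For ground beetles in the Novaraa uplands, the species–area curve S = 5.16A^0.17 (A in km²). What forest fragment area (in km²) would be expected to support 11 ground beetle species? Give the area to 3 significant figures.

85.9 km²

11 = 5.16 × A^0.17  ⇒  A^0.17 = 11/5.16 = 2.132
ln A = ln(2.132) / 0.17 = 0.7570 / 0.17 = 4.4527
A = e^4.4527 ≈ 85.86 km²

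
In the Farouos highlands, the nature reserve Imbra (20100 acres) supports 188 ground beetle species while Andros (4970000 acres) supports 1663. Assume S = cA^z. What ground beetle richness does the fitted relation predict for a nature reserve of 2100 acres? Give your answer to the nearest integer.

77

z = ln(1663/188) / ln(4970000/20100) = 2.1799 / 5.5105 = 0.3956
c = 188 / 20100^0.3956 = 188 / 50.39 = 3.731
S₃ = 3.731 × 2100^0.3956 = 3.731 × 20.62 ≈ 76.93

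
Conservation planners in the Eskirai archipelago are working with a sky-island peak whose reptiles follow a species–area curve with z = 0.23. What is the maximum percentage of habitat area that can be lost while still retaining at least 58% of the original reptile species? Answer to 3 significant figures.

90.6%

Need (A_new/A_old)^0.23 = 0.58, so A_new/A_old = 0.58^(1/0.23) = 0.58^4.348
ln(A_new/A_old) = ln 0.58 / 0.23 = -0.5447 / 0.23 = -2.3684
A_new/A_old = e^-2.3684 ≈ 0.09363
Fraction that can be lost = 1 − 0.09363 = 0.9064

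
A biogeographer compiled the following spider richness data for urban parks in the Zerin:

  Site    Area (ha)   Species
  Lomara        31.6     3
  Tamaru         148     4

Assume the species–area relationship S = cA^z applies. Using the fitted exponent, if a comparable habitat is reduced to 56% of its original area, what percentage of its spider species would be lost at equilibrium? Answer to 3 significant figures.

z = ln(4/3) / ln(148/31.6) = 0.2877 / 1.5441 = 0.1863
S_new/S_old = (A_new/A_old)^z = 0.56^0.1863 = exp(0.1863 × -0.5798) = 0.8976
Fraction lost = 1 − 0.8976 = 0.1024

10.2%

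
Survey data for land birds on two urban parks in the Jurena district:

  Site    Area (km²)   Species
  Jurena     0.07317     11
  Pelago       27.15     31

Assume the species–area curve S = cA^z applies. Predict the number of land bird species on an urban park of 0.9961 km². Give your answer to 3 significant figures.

17.4

z = ln(31/11) / ln(27.15/0.07317) = 1.0361 / 5.9163 = 0.1751
c = 11 / 0.07317^0.1751 = 11 / 0.6326 = 17.39
S₃ = 17.39 × 0.9961^0.1751 = 17.39 × 0.9993 ≈ 17.38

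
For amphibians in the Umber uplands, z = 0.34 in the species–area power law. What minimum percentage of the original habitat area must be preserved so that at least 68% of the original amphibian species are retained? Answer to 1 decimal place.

32.2%

Need (A_new/A_old)^0.34 = 0.68, so A_new/A_old = 0.68^(1/0.34) = 0.68^2.941
ln(A_new/A_old) = ln 0.68 / 0.34 = -0.3857 / 0.34 = -1.1343
A_new/A_old = e^-1.1343 ≈ 0.3216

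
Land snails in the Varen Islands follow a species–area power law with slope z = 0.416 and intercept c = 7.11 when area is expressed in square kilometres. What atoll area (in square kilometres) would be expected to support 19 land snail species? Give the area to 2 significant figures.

19 = 7.11 × A^0.416  ⇒  A^0.416 = 19/7.11 = 2.672
ln A = ln(2.672) / 0.416 = 0.9829 / 0.416 = 2.3628
A = e^2.3628 ≈ 10.62 square kilometres

11 square kilometres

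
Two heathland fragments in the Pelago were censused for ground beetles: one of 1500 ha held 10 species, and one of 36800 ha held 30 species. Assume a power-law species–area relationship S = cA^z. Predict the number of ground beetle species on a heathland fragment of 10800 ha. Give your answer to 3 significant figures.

z = ln(30/10) / ln(36800/1500) = 1.0986 / 3.2000 = 0.3433
c = 10 / 1500^0.3433 = 10 / 12.31 = 0.8121
S₃ = 0.8121 × 10800^0.3433 = 0.8121 × 24.25 ≈ 19.69

19.7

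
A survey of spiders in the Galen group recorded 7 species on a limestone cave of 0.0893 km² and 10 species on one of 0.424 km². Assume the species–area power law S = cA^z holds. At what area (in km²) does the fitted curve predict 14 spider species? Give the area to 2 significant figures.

1.8 km²

z = ln(10/7) / ln(0.424/0.0893) = 0.3567 / 1.5577 = 0.2290
c = 7 / 0.0893^0.2290 = 7 / 0.5751 = 12.17
A = (14/12.17)^(1/0.2290) ⇒ ln A = ln(1.15)/0.2290 = 0.6115
A = e^0.6115 ≈ 1.843 km²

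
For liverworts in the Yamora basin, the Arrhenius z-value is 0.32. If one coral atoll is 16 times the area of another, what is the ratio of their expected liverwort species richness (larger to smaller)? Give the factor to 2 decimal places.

S₂/S₁ = (A₂/A₁)^z = 16^0.32
ln(S₂/S₁) = 0.32 × ln 16 = 0.32 × 2.7726 = 0.8872
S₂/S₁ = e^0.8872 ≈ 2.428

2.43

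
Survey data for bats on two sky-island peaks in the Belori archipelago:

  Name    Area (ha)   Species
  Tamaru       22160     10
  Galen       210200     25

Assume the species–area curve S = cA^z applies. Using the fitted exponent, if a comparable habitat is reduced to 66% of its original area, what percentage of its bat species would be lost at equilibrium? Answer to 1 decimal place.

15.6%

z = ln(25/10) / ln(210200/22160) = 0.9163 / 2.2498 = 0.4073
S_new/S_old = (A_new/A_old)^z = 0.66^0.4073 = exp(0.4073 × -0.4155) = 0.8443
Fraction lost = 1 − 0.8443 = 0.1557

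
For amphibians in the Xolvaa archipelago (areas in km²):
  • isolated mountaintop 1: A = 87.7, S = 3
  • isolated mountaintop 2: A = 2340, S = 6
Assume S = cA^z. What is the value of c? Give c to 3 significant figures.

z = ln(S₂/S₁) / ln(A₂/A₁) = ln(6/3) / ln(2340/87.7) = 0.6931 / 3.2840 = 0.2111
c = S₁ / A₁^z = 3 / 87.7^0.2111 = 3 / 2.571 = 1.167

1.17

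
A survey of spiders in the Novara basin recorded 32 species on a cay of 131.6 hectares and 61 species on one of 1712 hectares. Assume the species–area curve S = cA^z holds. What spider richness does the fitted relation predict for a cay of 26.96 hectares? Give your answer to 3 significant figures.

z = ln(61/32) / ln(1712/131.6) = 0.6451 / 2.5657 = 0.2515
c = 32 / 131.6^0.2515 = 32 / 3.411 = 9.381
S₃ = 9.381 × 26.96^0.2515 = 9.381 × 2.29 ≈ 21.48

21.5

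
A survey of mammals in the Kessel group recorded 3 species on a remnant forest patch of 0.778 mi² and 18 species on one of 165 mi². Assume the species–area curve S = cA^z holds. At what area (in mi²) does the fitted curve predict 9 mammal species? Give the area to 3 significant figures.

20.8 mi²

z = ln(18/3) / ln(165/0.778) = 1.7918 / 5.3570 = 0.3345
c = 3 / 0.778^0.3345 = 3 / 0.9195 = 3.263
A = (9/3.263)^(1/0.3345) ⇒ ln A = ln(2.758)/0.3345 = 3.0336
A = e^3.0336 ≈ 20.77 mi²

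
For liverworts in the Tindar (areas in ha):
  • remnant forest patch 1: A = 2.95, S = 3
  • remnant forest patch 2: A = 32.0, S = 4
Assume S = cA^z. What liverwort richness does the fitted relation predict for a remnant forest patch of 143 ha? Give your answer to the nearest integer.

z = ln(4/3) / ln(32/2.95) = 0.2877 / 2.3839 = 0.1207
c = 3 / 2.95^0.1207 = 3 / 1.139 = 2.633
S₃ = 2.633 × 143^0.1207 = 2.633 × 1.82 ≈ 4.792

5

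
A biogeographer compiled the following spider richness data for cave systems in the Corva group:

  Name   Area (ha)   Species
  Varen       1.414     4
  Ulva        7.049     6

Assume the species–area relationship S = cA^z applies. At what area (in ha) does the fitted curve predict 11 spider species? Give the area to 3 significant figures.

z = ln(6/4) / ln(7.049/1.414) = 0.4055 / 1.6065 = 0.2524
c = 4 / 1.414^0.2524 = 4 / 1.091 = 3.665
A = (11/3.665)^(1/0.2524) ⇒ ln A = ln(3.001)/0.2524 = 4.3544
A = e^4.3544 ≈ 77.82 ha

77.8 ha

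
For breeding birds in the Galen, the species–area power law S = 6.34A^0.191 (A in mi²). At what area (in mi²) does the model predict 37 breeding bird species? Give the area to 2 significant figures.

37 = 6.34 × A^0.191  ⇒  A^0.191 = 37/6.34 = 5.836
ln A = ln(5.836) / 0.191 = 1.7640 / 0.191 = 9.2358
A = e^9.2358 ≈ 10258 mi²

10000 mi²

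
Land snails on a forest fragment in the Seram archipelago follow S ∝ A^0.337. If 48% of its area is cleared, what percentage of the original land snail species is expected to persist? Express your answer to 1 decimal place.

80.2%

S_new/S_old = (A_new/A_old)^z = 0.52^0.337
= exp(0.337 × ln 0.52) = exp(0.337 × -0.6539) = exp(-0.2204) ≈ 0.8022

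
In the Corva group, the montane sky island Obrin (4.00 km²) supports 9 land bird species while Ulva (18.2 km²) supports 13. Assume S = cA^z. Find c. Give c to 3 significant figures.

z = ln(S₂/S₁) / ln(A₂/A₁) = ln(13/9) / ln(18.2/4) = 0.3677 / 1.5151 = 0.2427
c = S₁ / A₁^z = 9 / 4^0.2427 = 9 / 1.4 = 6.429

6.43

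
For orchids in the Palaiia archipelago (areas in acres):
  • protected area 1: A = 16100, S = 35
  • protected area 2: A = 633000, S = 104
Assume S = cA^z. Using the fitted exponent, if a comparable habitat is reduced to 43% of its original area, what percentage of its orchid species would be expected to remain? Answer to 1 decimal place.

77.9%

z = ln(104/35) / ln(633000/16100) = 1.0890 / 3.6717 = 0.2966
S_new/S_old = (A_new/A_old)^z = 0.43^0.2966 = exp(0.2966 × -0.8440) = 0.7785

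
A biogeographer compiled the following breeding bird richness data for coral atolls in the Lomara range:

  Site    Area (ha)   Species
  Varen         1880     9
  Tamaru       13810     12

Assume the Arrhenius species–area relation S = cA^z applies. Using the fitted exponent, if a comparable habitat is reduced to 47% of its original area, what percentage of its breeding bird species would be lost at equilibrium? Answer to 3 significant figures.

z = ln(12/9) / ln(13810/1880) = 0.2877 / 1.9941 = 0.1443
S_new/S_old = (A_new/A_old)^z = 0.47^0.1443 = exp(0.1443 × -0.7550) = 0.8968
Fraction lost = 1 − 0.8968 = 0.1032

10.3%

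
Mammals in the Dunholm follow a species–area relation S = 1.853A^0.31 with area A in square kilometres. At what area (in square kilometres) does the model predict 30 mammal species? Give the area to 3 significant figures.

30 = 1.853 × A^0.31  ⇒  A^0.31 = 30/1.853 = 16.19
ln A = ln(16.19) / 0.31 = 2.7844 / 0.31 = 8.9819
A = e^8.9819 ≈ 7958 square kilometres

7960 square kilometres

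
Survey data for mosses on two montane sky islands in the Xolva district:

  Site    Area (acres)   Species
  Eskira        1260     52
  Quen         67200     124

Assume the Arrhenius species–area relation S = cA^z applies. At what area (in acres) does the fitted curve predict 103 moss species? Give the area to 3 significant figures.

z = ln(124/52) / ln(67200/1260) = 0.8690 / 3.9766 = 0.2185
c = 52 / 1260^0.2185 = 52 / 4.759 = 10.93
A = (103/10.93)^(1/0.2185) ⇒ ln A = ln(9.427)/0.2185 = 10.2664
A = e^10.2664 ≈ 28749 acres

28700 acres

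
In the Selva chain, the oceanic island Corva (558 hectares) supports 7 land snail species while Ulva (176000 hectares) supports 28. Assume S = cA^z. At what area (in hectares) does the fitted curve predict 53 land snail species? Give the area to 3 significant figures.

2490000 hectares

z = ln(28/7) / ln(176000/558) = 1.3863 / 5.7539 = 0.2409
c = 7 / 558^0.2409 = 7 / 4.589 = 1.525
A = (53/1.525)^(1/0.2409) ⇒ ln A = ln(34.75)/0.2409 = 14.7267
A = e^14.7267 ≈ 2487158 hectares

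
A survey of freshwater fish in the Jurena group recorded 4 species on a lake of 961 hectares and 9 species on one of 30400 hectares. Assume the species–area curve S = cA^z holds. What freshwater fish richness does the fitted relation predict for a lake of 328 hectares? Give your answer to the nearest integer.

z = ln(9/4) / ln(30400/961) = 0.8109 / 3.4542 = 0.2348
c = 4 / 961^0.2348 = 4 / 5.015 = 0.7977
S₃ = 0.7977 × 328^0.2348 = 0.7977 × 3.896 ≈ 3.108

3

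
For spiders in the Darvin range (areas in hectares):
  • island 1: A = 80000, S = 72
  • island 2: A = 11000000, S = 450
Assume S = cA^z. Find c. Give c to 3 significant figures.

z = ln(S₂/S₁) / ln(A₂/A₁) = ln(450/72) / ln(11000000/80000) = 1.8326 / 4.9236 = 0.3722
c = S₁ / A₁^z = 72 / 80000^0.3722 = 72 / 66.82 = 1.077

1.08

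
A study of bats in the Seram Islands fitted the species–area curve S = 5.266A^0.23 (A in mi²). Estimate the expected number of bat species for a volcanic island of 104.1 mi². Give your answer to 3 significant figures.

S = 5.266 × 104.1^0.23
ln S = ln 5.266 + 0.23 × ln 104.1 = 1.6613 + 0.23 × 4.6454 = 2.7297
S = e^2.7297 ≈ 15.33

15.3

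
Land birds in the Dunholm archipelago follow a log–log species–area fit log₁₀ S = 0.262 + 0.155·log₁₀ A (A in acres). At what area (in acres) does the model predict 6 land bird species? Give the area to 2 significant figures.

6 = 1.828 × A^0.155  ⇒  A^0.155 = 6/1.828 = 3.282
ln A = ln(3.282) / 0.155 = 1.1885 / 0.155 = 7.6676
A = e^7.6676 ≈ 2138 acres

2100 acres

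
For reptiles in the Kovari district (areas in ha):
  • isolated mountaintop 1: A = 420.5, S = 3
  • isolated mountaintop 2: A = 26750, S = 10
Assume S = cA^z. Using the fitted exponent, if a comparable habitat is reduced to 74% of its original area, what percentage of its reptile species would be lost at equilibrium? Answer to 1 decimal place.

z = ln(10/3) / ln(26750/420.5) = 1.2040 / 4.1528 = 0.2899
S_new/S_old = (A_new/A_old)^z = 0.74^0.2899 = exp(0.2899 × -0.3011) = 0.9164
Fraction lost = 1 − 0.9164 = 0.08359

8.4%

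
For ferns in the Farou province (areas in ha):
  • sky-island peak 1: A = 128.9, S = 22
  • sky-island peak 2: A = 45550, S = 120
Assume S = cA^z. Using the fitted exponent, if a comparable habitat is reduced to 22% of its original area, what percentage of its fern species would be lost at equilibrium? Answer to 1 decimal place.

35.5%

z = ln(120/22) / ln(45550/128.9) = 1.6964 / 5.8675 = 0.2891
S_new/S_old = (A_new/A_old)^z = 0.22^0.2891 = exp(0.2891 × -1.5141) = 0.6455
Fraction lost = 1 − 0.6455 = 0.3545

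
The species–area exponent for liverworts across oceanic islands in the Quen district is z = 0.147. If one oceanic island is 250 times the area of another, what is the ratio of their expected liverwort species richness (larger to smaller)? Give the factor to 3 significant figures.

S₂/S₁ = (A₂/A₁)^z = 250^0.147
ln(S₂/S₁) = 0.147 × ln 250 = 0.147 × 5.5215 = 0.8117
S₂/S₁ = e^0.8117 ≈ 2.252

2.25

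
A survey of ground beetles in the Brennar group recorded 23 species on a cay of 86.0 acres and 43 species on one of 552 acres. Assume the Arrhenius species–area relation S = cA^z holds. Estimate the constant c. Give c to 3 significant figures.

5.14

z = ln(S₂/S₁) / ln(A₂/A₁) = ln(43/23) / ln(552/86) = 0.6257 / 1.8592 = 0.3365
c = S₁ / A₁^z = 23 / 86^0.3365 = 23 / 4.478 = 5.137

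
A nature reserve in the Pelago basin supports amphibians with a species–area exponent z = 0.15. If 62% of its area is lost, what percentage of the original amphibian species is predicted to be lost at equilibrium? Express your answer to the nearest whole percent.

14%

S_new/S_old = (A_new/A_old)^z = 0.38^0.15
= exp(0.15 × ln 0.38) = exp(0.15 × -0.9676) = exp(-0.1451) ≈ 0.8649
Fraction lost = 1 − 0.8649 = 0.1351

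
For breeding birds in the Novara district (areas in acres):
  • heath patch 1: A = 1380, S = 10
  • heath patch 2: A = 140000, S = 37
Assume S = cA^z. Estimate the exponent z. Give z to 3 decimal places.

Taking logs: ln S = ln c + z ln A, so z = (ln S₂ − ln S₁)/(ln A₂ − ln A₁).
z = ln(37/10) / ln(140000/1380) = ln(3.7) / ln(101.4) = 1.3083 / 4.6196 = 0.2832

0.283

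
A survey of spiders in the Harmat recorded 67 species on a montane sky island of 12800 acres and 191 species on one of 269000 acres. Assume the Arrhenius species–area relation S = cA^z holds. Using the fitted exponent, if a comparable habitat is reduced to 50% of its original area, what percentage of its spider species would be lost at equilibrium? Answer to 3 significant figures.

z = ln(191/67) / ln(269000/12800) = 1.0476 / 3.0453 = 0.3440
S_new/S_old = (A_new/A_old)^z = 0.5^0.3440 = exp(0.3440 × -0.6931) = 0.7879
Fraction lost = 1 − 0.7879 = 0.2121

21.2%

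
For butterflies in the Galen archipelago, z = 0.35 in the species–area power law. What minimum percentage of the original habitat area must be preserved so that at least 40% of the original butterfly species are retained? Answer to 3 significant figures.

7.30%

Need (A_new/A_old)^0.35 = 0.4, so A_new/A_old = 0.4^(1/0.35) = 0.4^2.857
ln(A_new/A_old) = ln 0.4 / 0.35 = -0.9163 / 0.35 = -2.6180
A_new/A_old = e^-2.6180 ≈ 0.07295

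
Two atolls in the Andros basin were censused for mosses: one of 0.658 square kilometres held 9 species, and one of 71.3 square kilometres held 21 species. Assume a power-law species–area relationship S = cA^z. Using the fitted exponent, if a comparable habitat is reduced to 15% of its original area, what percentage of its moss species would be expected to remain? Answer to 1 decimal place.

z = ln(21/9) / ln(71.3/0.658) = 0.8473 / 4.6854 = 0.1808
S_new/S_old = (A_new/A_old)^z = 0.15^0.1808 = exp(0.1808 × -1.8971) = 0.7096

71.0%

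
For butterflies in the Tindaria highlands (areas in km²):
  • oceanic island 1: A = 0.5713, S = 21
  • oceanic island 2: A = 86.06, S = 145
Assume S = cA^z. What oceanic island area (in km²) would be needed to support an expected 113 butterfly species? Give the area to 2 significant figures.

45 km²

z = ln(145/21) / ln(86.06/0.5713) = 1.9322 / 5.0149 = 0.3853
c = 21 / 0.5713^0.3853 = 21 / 0.806 = 26.06
A = (113/26.06)^(1/0.3853) ⇒ ln A = ln(4.337)/0.3853 = 3.8079
A = e^3.8079 ≈ 45.06 km²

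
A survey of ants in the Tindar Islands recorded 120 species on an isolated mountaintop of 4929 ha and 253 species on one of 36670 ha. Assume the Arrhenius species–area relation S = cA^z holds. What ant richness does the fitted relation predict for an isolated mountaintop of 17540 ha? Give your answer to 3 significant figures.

z = ln(253/120) / ln(36670/4929) = 0.7459 / 2.0068 = 0.3717
c = 120 / 4929^0.3717 = 120 / 23.58 = 5.089
S₃ = 5.089 × 17540^0.3717 = 5.089 × 37.79 ≈ 192.3

192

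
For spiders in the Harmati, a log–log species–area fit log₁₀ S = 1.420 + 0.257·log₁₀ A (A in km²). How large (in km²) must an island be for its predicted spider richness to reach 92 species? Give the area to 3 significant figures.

131 km²

92 = 26.3 × A^0.257  ⇒  A^0.257 = 92/26.3 = 3.498
ln A = ln(3.498) / 0.257 = 1.2521 / 0.257 = 4.8721
A = e^4.8721 ≈ 130.6 km²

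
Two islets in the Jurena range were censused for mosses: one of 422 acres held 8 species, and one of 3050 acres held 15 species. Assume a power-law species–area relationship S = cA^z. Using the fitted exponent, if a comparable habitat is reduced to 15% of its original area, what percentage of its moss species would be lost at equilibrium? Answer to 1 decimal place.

45.3%

z = ln(15/8) / ln(3050/422) = 0.6286 / 1.9779 = 0.3178
S_new/S_old = (A_new/A_old)^z = 0.15^0.3178 = exp(0.3178 × -1.8971) = 0.5472
Fraction lost = 1 − 0.5472 = 0.4528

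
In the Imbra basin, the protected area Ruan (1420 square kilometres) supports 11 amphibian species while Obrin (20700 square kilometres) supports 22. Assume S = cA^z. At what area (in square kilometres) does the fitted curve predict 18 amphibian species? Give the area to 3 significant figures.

9530 square kilometres

z = ln(22/11) / ln(20700/1420) = 0.6931 / 2.6795 = 0.2587
c = 11 / 1420^0.2587 = 11 / 6.538 = 1.682
A = (18/1.682)^(1/0.2587) ⇒ ln A = ln(10.7)/0.2587 = 9.1622
A = e^9.1622 ≈ 9530 square kilometres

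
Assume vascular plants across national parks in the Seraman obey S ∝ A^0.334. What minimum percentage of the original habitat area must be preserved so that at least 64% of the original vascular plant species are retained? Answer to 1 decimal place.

Need (A_new/A_old)^0.334 = 0.64, so A_new/A_old = 0.64^(1/0.334) = 0.64^2.994
ln(A_new/A_old) = ln 0.64 / 0.334 = -0.4463 / 0.334 = -1.3362
A_new/A_old = e^-1.3362 ≈ 0.2628

26.3%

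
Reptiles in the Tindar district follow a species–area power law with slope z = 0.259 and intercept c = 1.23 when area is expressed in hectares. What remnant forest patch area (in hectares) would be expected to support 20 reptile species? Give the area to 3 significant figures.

20 = 1.23 × A^0.259  ⇒  A^0.259 = 20/1.23 = 16.26
ln A = ln(16.26) / 0.259 = 2.7887 / 0.259 = 10.7673
A = e^10.7673 ≈ 47441 hectares

47400 hectares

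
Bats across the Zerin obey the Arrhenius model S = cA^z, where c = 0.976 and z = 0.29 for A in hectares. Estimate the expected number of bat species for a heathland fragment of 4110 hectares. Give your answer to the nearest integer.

11 species

S = 0.976 × 4110^0.29
ln S = ln 0.976 + 0.29 × ln 4110 = -0.0243 + 0.29 × 8.3212 = 2.3888
S = e^2.3888 ≈ 10.9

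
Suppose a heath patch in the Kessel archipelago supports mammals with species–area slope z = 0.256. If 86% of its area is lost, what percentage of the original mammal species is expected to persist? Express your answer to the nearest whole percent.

60%

S_new/S_old = (A_new/A_old)^z = 0.14^0.256
= exp(0.256 × ln 0.14) = exp(0.256 × -1.9661) = exp(-0.5033) ≈ 0.6045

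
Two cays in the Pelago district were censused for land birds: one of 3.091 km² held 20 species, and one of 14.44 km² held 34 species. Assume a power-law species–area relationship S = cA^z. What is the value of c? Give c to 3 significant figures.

13.6

z = ln(S₂/S₁) / ln(A₂/A₁) = ln(34/20) / ln(14.44/3.091) = 0.5306 / 1.5415 = 0.3442
c = S₁ / A₁^z = 20 / 3.091^0.3442 = 20 / 1.475 = 13.56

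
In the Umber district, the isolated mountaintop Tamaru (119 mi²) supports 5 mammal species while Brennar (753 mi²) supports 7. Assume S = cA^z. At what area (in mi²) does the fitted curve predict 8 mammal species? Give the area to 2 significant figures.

z = ln(7/5) / ln(753/119) = 0.3365 / 1.8449 = 0.1824
c = 5 / 119^0.1824 = 5 / 2.391 = 2.091
A = (8/2.091)^(1/0.1824) ⇒ ln A = ln(3.825)/0.1824 = 7.3562
A = e^7.3562 ≈ 1566 mi²

1600 mi²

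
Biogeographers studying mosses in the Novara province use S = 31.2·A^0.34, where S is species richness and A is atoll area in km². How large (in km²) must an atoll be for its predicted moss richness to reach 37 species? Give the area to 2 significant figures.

37 = 31.2 × A^0.34  ⇒  A^0.34 = 37/31.2 = 1.186
ln A = ln(1.186) / 0.34 = 0.1705 / 0.34 = 0.5015
A = e^0.5015 ≈ 1.651 km²

1.7 km²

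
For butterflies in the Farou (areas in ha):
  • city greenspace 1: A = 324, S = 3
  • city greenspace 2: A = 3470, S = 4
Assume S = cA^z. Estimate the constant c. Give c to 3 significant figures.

1.49

z = ln(S₂/S₁) / ln(A₂/A₁) = ln(4/3) / ln(3470/324) = 0.2877 / 2.3712 = 0.1213
c = S₁ / A₁^z = 3 / 324^0.1213 = 3 / 2.016 = 1.488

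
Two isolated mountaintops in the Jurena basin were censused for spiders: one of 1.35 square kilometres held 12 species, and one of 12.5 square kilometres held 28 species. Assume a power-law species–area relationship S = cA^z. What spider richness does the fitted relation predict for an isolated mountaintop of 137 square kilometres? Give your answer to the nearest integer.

z = ln(28/12) / ln(12.5/1.35) = 0.8473 / 2.2256 = 0.3807
c = 12 / 1.35^0.3807 = 12 / 1.121 = 10.7
S₃ = 10.7 × 137^0.3807 = 10.7 × 6.508 ≈ 69.67

70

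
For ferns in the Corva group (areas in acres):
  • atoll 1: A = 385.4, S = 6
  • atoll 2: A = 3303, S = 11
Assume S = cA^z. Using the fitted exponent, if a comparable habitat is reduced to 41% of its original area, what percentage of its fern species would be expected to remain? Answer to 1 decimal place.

77.8%

z = ln(11/6) / ln(3303/385.4) = 0.6061 / 2.1483 = 0.2821
S_new/S_old = (A_new/A_old)^z = 0.41^0.2821 = exp(0.2821 × -0.8916) = 0.7776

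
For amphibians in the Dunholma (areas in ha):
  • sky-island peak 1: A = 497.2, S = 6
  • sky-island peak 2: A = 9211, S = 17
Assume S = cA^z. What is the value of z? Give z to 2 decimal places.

Taking logs: ln S = ln c + z ln A, so z = (ln S₂ − ln S₁)/(ln A₂ − ln A₁).
z = ln(17/6) / ln(9211/497.2) = ln(2.833) / ln(18.53) = 1.0415 / 2.9192 = 0.3568

0.36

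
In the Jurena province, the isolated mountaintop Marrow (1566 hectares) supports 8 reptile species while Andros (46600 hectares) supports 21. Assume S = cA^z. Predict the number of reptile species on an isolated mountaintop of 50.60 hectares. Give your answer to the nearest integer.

z = ln(21/8) / ln(46600/1566) = 0.9651 / 3.3931 = 0.2844
c = 8 / 1566^0.2844 = 8 / 8.104 = 0.9872
S₃ = 0.9872 × 50.6^0.2844 = 0.9872 × 3.053 ≈ 3.014

3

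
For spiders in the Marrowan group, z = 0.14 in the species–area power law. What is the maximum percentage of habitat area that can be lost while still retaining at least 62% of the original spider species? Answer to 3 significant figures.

96.7%

Need (A_new/A_old)^0.14 = 0.62, so A_new/A_old = 0.62^(1/0.14) = 0.62^7.143
ln(A_new/A_old) = ln 0.62 / 0.14 = -0.4780 / 0.14 = -3.4145
A_new/A_old = e^-3.4145 ≈ 0.03289
Fraction that can be lost = 1 − 0.03289 = 0.9671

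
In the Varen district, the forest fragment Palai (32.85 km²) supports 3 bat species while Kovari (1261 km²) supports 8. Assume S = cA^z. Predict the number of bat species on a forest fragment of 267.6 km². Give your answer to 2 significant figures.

z = ln(8/3) / ln(1261/32.85) = 0.9808 / 3.6477 = 0.2689
c = 3 / 32.85^0.2689 = 3 / 2.557 = 1.173
S₃ = 1.173 × 267.6^0.2689 = 1.173 × 4.495 ≈ 5.273

5.3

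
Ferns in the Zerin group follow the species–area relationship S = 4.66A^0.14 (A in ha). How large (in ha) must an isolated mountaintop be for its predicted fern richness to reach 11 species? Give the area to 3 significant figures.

11 = 4.66 × A^0.14  ⇒  A^0.14 = 11/4.66 = 2.361
ln A = ln(2.361) / 0.14 = 0.8589 / 0.14 = 6.1349
A = e^6.1349 ≈ 461.7 ha

462 ha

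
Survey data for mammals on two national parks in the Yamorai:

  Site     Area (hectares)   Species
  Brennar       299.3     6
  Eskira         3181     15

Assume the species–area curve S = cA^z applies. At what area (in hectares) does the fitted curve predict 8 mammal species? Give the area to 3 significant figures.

629 hectares

z = ln(15/6) / ln(3181/299.3) = 0.9163 / 2.3635 = 0.3877
c = 6 / 299.3^0.3877 = 6 / 9.119 = 0.658
A = (8/0.658)^(1/0.3877) ⇒ ln A = ln(12.16)/0.3877 = 6.4435
A = e^6.4435 ≈ 628.6 hectares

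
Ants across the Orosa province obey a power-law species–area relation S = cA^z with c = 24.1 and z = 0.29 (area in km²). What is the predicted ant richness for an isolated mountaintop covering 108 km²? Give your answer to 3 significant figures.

93.7

S = 24.1 × 108^0.29
ln S = ln 24.1 + 0.29 × ln 108 = 3.1822 + 0.29 × 4.6821 = 4.5400
S = e^4.5400 ≈ 93.69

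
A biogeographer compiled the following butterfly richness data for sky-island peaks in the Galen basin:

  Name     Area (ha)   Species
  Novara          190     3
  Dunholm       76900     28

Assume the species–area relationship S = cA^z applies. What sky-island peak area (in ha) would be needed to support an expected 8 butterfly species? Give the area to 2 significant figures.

2700 ha

z = ln(28/3) / ln(76900/190) = 2.2336 / 6.0032 = 0.3721
c = 3 / 190^0.3721 = 3 / 7.044 = 0.4259
A = (8/0.4259)^(1/0.3721) ⇒ ln A = ln(18.79)/0.3721 = 7.8832
A = e^7.8832 ≈ 2652 ha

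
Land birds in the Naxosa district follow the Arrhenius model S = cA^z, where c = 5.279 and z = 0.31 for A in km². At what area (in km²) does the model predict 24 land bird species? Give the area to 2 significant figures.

24 = 5.279 × A^0.31  ⇒  A^0.31 = 24/5.279 = 4.546
ln A = ln(4.546) / 0.31 = 1.5143 / 0.31 = 4.8849
A = e^4.8849 ≈ 132.3 km²

130 km²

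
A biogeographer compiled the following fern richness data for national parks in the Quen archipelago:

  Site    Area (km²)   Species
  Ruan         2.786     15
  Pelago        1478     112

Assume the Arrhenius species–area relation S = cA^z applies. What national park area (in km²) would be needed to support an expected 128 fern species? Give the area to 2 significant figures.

z = ln(112/15) / ln(1478/2.786) = 2.0104 / 6.2738 = 0.3204
c = 15 / 2.786^0.3204 = 15 / 1.389 = 10.8
A = (128/10.8)^(1/0.3204) ⇒ ln A = ln(11.85)/0.3204 = 7.7151
A = e^7.7151 ≈ 2242 km²

2200 km²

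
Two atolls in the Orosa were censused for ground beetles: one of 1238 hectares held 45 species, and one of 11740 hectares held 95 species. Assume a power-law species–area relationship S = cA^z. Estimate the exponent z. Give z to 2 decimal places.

Taking logs: ln S = ln c + z ln A, so z = (ln S₂ − ln S₁)/(ln A₂ − ln A₁).
z = ln(95/45) / ln(11740/1238) = ln(2.111) / ln(9.483) = 0.7472 / 2.2495 = 0.3322

0.33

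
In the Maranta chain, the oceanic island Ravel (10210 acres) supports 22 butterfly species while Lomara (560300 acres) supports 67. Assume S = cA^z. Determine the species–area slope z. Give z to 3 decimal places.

Taking logs: ln S = ln c + z ln A, so z = (ln S₂ − ln S₁)/(ln A₂ − ln A₁).
z = ln(67/22) / ln(560300/10210) = ln(3.045) / ln(54.88) = 1.1137 / 4.0051 = 0.2781

0.278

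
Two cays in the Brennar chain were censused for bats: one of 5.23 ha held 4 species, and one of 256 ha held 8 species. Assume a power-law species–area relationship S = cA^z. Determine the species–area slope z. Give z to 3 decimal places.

0.178

Taking logs: ln S = ln c + z ln A, so z = (ln S₂ − ln S₁)/(ln A₂ − ln A₁).
z = ln(8/4) / ln(256/5.23) = ln(2) / ln(48.95) = 0.6931 / 3.8908 = 0.1782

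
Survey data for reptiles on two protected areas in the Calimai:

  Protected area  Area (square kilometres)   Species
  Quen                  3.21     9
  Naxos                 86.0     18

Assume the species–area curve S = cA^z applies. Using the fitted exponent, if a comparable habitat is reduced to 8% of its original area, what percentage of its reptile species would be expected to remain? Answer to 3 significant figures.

z = ln(18/9) / ln(86/3.21) = 0.6931 / 3.2881 = 0.2108
S_new/S_old = (A_new/A_old)^z = 0.08^0.2108 = exp(0.2108 × -2.5257) = 0.5872

58.7%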